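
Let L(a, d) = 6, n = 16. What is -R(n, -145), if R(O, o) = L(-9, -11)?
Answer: -6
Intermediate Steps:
R(O, o) = 6
-R(n, -145) = -1*6 = -6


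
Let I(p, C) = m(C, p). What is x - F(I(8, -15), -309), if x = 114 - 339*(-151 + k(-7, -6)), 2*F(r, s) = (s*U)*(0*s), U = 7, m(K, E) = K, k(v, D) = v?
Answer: 53676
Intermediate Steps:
I(p, C) = C
F(r, s) = 0 (F(r, s) = ((s*7)*(0*s))/2 = ((7*s)*0)/2 = (½)*0 = 0)
x = 53676 (x = 114 - 339*(-151 - 7) = 114 - 339*(-158) = 114 + 53562 = 53676)
x - F(I(8, -15), -309) = 53676 - 1*0 = 53676 + 0 = 53676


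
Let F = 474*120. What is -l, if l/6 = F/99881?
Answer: -341280/99881 ≈ -3.4169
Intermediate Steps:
F = 56880
l = 341280/99881 (l = 6*(56880/99881) = 341280/99881 ≈ 3.4169)
-l = -1*341280/99881 = -341280/99881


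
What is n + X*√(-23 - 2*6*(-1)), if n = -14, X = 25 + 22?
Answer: -14 + 47*I*√11 ≈ -14.0 + 155.88*I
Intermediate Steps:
X = 47
n + X*√(-23 - 2*6*(-1)) = -14 + 47*√(-23 - 2*6*(-1)) = -14 + 47*√(-23 - 12*(-1)) = -14 + 47*√(-23 + 12) = -14 + 47*√(-11) = -14 + 47*(I*√11) = -14 + 47*I*√11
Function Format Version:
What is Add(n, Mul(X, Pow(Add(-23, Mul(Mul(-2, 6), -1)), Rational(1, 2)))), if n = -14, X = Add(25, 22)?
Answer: Add(-14, Mul(47, I, Pow(11, Rational(1, 2)))) ≈ Add(-14.000, Mul(155.88, I))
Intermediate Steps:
X = 47
Add(n, Mul(X, Pow(Add(-23, Mul(Mul(-2, 6), -1)), Rational(1, 2)))) = Add(-14, Mul(47, Pow(Add(-23, Mul(Mul(-2, 6), -1)), Rational(1, 2)))) = Add(-14, Mul(47, Pow(Add(-23, Mul(-12, -1)), Rational(1, 2)))) = Add(-14, Mul(47, Pow(Add(-23, 12), Rational(1, 2)))) = Add(-14, Mul(47, Pow(-11, Rational(1, 2)))) = Add(-14, Mul(47, Mul(I, Pow(11, Rational(1, 2))))) = Add(-14, Mul(47, I, Pow(11, Rational(1, 2))))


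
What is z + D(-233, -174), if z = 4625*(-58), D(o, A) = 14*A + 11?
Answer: -270675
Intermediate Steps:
D(o, A) = 11 + 14*A
z = -268250
z + D(-233, -174) = -268250 + (11 + 14*(-174)) = -268250 + (11 - 2436) = -268250 - 2425 = -270675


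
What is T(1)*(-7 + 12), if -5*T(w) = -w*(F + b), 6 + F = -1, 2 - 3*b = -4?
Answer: -5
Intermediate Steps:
b = 2 (b = ⅔ - ⅓*(-4) = ⅔ + 4/3 = 2)
F = -7 (F = -6 - 1 = -7)
T(w) = -w (T(w) = -(-1)*w*(-7 + 2)/5 = -(-1)*w*(-5)/5 = -(-1)*(-5*w)/5 = -w)
T(1)*(-7 + 12) = (-1*1)*(-7 + 12) = -1*5 = -5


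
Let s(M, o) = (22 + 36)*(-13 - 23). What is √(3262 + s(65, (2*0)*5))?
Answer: √1174 ≈ 34.264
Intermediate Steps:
s(M, o) = -2088 (s(M, o) = 58*(-36) = -2088)
√(3262 + s(65, (2*0)*5)) = √(3262 - 2088) = √1174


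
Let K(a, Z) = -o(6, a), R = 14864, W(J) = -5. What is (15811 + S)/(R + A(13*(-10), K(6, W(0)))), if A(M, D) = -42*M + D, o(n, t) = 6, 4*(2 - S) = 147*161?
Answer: 39585/81272 ≈ 0.48707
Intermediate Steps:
S = -23659/4 (S = 2 - 147*161/4 = 2 - ¼*23667 = 2 - 23667/4 = -23659/4 ≈ -5914.8)
K(a, Z) = -6 (K(a, Z) = -1*6 = -6)
A(M, D) = D - 42*M
(15811 + S)/(R + A(13*(-10), K(6, W(0)))) = (15811 - 23659/4)/(14864 + (-6 - 546*(-10))) = 39585/(4*(14864 + (-6 - 42*(-130)))) = 39585/(4*(14864 + (-6 + 5460))) = 39585/(4*(14864 + 5454)) = (39585/4)/20318 = (39585/4)*(1/20318) = 39585/81272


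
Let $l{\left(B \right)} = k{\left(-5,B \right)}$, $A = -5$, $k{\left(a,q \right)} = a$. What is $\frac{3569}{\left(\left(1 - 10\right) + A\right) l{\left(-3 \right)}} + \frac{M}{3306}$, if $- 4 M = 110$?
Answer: $\frac{11797189}{231420} \approx 50.977$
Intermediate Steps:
$l{\left(B \right)} = -5$
$M = - \frac{55}{2}$ ($M = \left(- \frac{1}{4}\right) 110 = - \frac{55}{2} \approx -27.5$)
$\frac{3569}{\left(\left(1 - 10\right) + A\right) l{\left(-3 \right)}} + \frac{M}{3306} = \frac{3569}{\left(\left(1 - 10\right) - 5\right) \left(-5\right)} - \frac{55}{2 \cdot 3306} = \frac{3569}{\left(\left(1 - 10\right) - 5\right) \left(-5\right)} - \frac{55}{6612} = \frac{3569}{\left(-9 - 5\right) \left(-5\right)} - \frac{55}{6612} = \frac{3569}{\left(-14\right) \left(-5\right)} - \frac{55}{6612} = \frac{3569}{70} - \frac{55}{6612} = \frac{11797189}{231420}$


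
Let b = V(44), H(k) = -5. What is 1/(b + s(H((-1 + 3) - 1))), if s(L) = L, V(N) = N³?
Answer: 1/85179 ≈ 1.1740e-5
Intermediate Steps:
b = 85184 (b = 44³ = 85184)
1/(b + s(H((-1 + 3) - 1))) = 1/(85184 - 5) = 1/85179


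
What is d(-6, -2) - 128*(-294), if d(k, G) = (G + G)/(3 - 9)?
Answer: 112898/3 ≈ 37633.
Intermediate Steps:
d(k, G) = -G/3 (d(k, G) = (2*G)/(-6) = (2*G)*(-1/6) = -G/3)
d(-6, -2) - 128*(-294) = -1/3*(-2) - 128*(-294) = 2/3 + 37632 = 112898/3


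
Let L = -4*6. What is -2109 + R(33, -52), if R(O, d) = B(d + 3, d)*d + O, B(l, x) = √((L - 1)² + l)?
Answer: -3324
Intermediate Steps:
L = -24
B(l, x) = √(625 + l) (B(l, x) = √((-24 - 1)² + l) = √((-25)² + l) = √(625 + l))
R(O, d) = O + d*√(628 + d) (R(O, d) = √(625 + (d + 3))*d + O = √(625 + (3 + d))*d + O = √(628 + d)*d + O = d*√(628 + d) + O = O + d*√(628 + d))
-2109 + R(33, -52) = -2109 + (33 - 52*√(628 - 52)) = -2109 + (33 - 52*√576) = -2109 + (33 - 52*24) = -2109 + (33 - 1248) = -2109 - 1215 = -3324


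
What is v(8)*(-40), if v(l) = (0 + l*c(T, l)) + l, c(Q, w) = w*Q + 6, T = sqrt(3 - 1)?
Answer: -2240 - 2560*sqrt(2) ≈ -5860.4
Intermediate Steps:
T = sqrt(2) ≈ 1.4142
c(Q, w) = 6 + Q*w (c(Q, w) = Q*w + 6 = 6 + Q*w)
v(l) = l + l*(6 + l*sqrt(2)) (v(l) = (0 + l*(6 + sqrt(2)*l)) + l = (0 + l*(6 + l*sqrt(2))) + l = l*(6 + l*sqrt(2)) + l = l + l*(6 + l*sqrt(2)))
v(8)*(-40) = (8*(7 + 8*sqrt(2)))*(-40) = (56 + 64*sqrt(2))*(-40) = -2240 - 2560*sqrt(2)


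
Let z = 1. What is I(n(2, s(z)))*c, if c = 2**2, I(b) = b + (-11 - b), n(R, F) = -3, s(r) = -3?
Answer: -44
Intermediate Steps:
I(b) = -11
c = 4
I(n(2, s(z)))*c = -11*4 = -44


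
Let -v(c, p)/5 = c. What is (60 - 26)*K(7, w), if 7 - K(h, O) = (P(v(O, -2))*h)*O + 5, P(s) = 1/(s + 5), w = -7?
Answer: 2193/20 ≈ 109.65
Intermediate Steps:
v(c, p) = -5*c
P(s) = 1/(5 + s)
K(h, O) = 2 - O*h/(5 - 5*O) (K(h, O) = 7 - ((h/(5 - 5*O))*O + 5) = 7 - (O*h/(5 - 5*O) + 5) = 7 - (5 + O*h/(5 - 5*O)) = 7 + (-5 - O*h/(5 - 5*O)) = 2 - O*h/(5 - 5*O))
(60 - 26)*K(7, w) = (60 - 26)*((-10 + 10*(-7) - 7*7)/(5*(-1 - 7))) = 34*((⅕)*(-10 - 70 - 49)/(-8)) = 34*((⅕)*(-⅛)*(-129)) = 34*(129/40) = 2193/20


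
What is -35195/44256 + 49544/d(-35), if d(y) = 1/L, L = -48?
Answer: -105245759867/44256 ≈ -2.3781e+6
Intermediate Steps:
d(y) = -1/48 (d(y) = 1/(-48) = -1/48)
-35195/44256 + 49544/d(-35) = -35195/44256 + 49544/(-1/48) = -35195*1/44256 + 49544*(-48) = -35195/44256 - 2378112 = -105245759867/44256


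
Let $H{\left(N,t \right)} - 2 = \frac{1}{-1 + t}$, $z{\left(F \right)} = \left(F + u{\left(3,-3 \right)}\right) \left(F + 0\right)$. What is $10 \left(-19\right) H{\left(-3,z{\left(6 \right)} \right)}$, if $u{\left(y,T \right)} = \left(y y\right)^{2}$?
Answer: $- \frac{198170}{521} \approx -380.36$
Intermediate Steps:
$u{\left(y,T \right)} = y^{4}$ ($u{\left(y,T \right)} = \left(y^{2}\right)^{2} = y^{4}$)
$z{\left(F \right)} = F \left(81 + F\right)$ ($z{\left(F \right)} = \left(F + 3^{4}\right) \left(F + 0\right) = \left(F + 81\right) F = \left(81 + F\right) F = F \left(81 + F\right)$)
$H{\left(N,t \right)} = 2 + \frac{1}{-1 + t}$
$10 \left(-19\right) H{\left(-3,z{\left(6 \right)} \right)} = 10 \left(-19\right) \frac{-1 + 2 \cdot 6 \left(81 + 6\right)}{-1 + 6 \left(81 + 6\right)} = - 190 \frac{-1 + 2 \cdot 6 \cdot 87}{-1 + 6 \cdot 87} = - 190 \frac{-1 + 2 \cdot 522}{-1 + 522} = - 190 \frac{-1 + 1044}{521} = - 190 \cdot \frac{1}{521} \cdot 1043 = \left(-190\right) \frac{1043}{521} = - \frac{198170}{521}$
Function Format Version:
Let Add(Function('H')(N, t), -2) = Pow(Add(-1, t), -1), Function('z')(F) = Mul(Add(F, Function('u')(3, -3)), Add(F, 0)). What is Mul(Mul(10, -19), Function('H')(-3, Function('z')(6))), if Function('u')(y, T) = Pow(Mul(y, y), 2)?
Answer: Rational(-198170, 521) ≈ -380.36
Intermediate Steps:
Function('u')(y, T) = Pow(y, 4) (Function('u')(y, T) = Pow(Pow(y, 2), 2) = Pow(y, 4))
Function('z')(F) = Mul(F, Add(81, F)) (Function('z')(F) = Mul(Add(F, Pow(3, 4)), Add(F, 0)) = Mul(Add(F, 81), F) = Mul(Add(81, F), F) = Mul(F, Add(81, F)))
Function('H')(N, t) = Add(2, Pow(Add(-1, t), -1))
Mul(Mul(10, -19), Function('H')(-3, Function('z')(6))) = Mul(Mul(10, -19), Mul(Pow(Add(-1, Mul(6, Add(81, 6))), -1), Add(-1, Mul(2, Mul(6, Add(81, 6)))))) = Mul(-190, Mul(Pow(Add(-1, Mul(6, 87)), -1), Add(-1, Mul(2, Mul(6, 87))))) = Mul(-190, Mul(Pow(Add(-1, 522), -1), Add(-1, Mul(2, 522)))) = Mul(-190, Mul(Pow(521, -1), Add(-1, 1044))) = Mul(-190, Mul(Rational(1, 521), 1043)) = Mul(-190, Rational(1043, 521)) = Rational(-198170, 521)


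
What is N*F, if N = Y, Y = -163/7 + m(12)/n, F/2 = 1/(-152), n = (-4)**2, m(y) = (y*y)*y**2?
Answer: -8909/532 ≈ -16.746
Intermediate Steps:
m(y) = y**4 (m(y) = y**2*y**2 = y**4)
n = 16
F = -1/76 (F = 2/(-152) = 2*(-1/152) = -1/76 ≈ -0.013158)
Y = 8909/7 (Y = -163/7 + 12**4/16 = -163*1/7 + 20736*(1/16) = -163/7 + 1296 = 8909/7 ≈ 1272.7)
N = 8909/7 ≈ 1272.7
N*F = (8909/7)*(-1/76) = -8909/532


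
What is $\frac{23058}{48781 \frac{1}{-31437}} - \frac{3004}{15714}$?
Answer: $- \frac{5695411005584}{383272317} \approx -14860.0$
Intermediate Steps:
$\frac{23058}{48781 \frac{1}{-31437}} - \frac{3004}{15714} = \frac{23058}{48781 \left(- \frac{1}{31437}\right)} - \frac{1502}{7857} = \frac{23058}{- \frac{48781}{31437}} - \frac{1502}{7857} = 23058 \left(- \frac{31437}{48781}\right) - \frac{1502}{7857} = - \frac{724874346}{48781} - \frac{1502}{7857} = - \frac{5695411005584}{383272317}$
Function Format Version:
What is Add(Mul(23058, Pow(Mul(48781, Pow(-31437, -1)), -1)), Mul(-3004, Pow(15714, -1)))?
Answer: Rational(-5695411005584, 383272317) ≈ -14860.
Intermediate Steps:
Add(Mul(23058, Pow(Mul(48781, Pow(-31437, -1)), -1)), Mul(-3004, Pow(15714, -1))) = Add(Mul(23058, Pow(Mul(48781, Rational(-1, 31437)), -1)), Mul(-3004, Rational(1, 15714))) = Add(Mul(23058, Pow(Rational(-48781, 31437), -1)), Rational(-1502, 7857)) = Add(Mul(23058, Rational(-31437, 48781)), Rational(-1502, 7857)) = Add(Rational(-724874346, 48781), Rational(-1502, 7857)) = Rational(-5695411005584, 383272317)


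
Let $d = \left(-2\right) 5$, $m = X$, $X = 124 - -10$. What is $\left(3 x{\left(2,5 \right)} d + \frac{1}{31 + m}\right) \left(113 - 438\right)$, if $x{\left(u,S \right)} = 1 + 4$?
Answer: $\frac{1608685}{33} \approx 48748.0$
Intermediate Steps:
$x{\left(u,S \right)} = 5$
$X = 134$ ($X = 124 + 10 = 134$)
$m = 134$
$d = -10$
$\left(3 x{\left(2,5 \right)} d + \frac{1}{31 + m}\right) \left(113 - 438\right) = \left(3 \cdot 5 \left(-10\right) + \frac{1}{31 + 134}\right) \left(113 - 438\right) = \left(15 \left(-10\right) + \frac{1}{165}\right) \left(-325\right) = \left(-150 + \frac{1}{165}\right) \left(-325\right) = \left(- \frac{24749}{165}\right) \left(-325\right) = \frac{1608685}{33}$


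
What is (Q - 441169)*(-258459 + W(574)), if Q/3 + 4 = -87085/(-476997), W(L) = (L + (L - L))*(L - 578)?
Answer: 18291246365144170/158999 ≈ 1.1504e+11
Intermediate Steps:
W(L) = L*(-578 + L) (W(L) = (L + 0)*(-578 + L) = L*(-578 + L))
Q = -1820903/158999 (Q = -12 + 3*(-87085/(-476997)) = -12 + 3*(-87085*(-1/476997)) = -12 + 3*(87085/476997) = -12 + 87085/158999 = -1820903/158999 ≈ -11.452)
(Q - 441169)*(-258459 + W(574)) = (-1820903/158999 - 441169)*(-258459 + 574*(-578 + 574)) = -70147250734*(-258459 + 574*(-4))/158999 = -70147250734*(-258459 - 2296)/158999 = -70147250734/158999*(-260755) = 18291246365144170/158999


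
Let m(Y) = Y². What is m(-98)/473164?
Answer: 2401/118291 ≈ 0.020297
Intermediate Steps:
m(-98)/473164 = (-98)²/473164 = 9604*(1/473164) = 2401/118291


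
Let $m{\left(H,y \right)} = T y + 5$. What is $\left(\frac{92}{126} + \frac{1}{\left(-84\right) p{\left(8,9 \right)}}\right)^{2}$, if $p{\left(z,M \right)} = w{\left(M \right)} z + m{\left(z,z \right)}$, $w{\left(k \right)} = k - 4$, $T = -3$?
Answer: $\frac{20449}{38416} \approx 0.5323$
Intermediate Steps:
$w{\left(k \right)} = -4 + k$
$m{\left(H,y \right)} = 5 - 3 y$ ($m{\left(H,y \right)} = - 3 y + 5 = 5 - 3 y$)
$p{\left(z,M \right)} = 5 - 3 z + z \left(-4 + M\right)$ ($p{\left(z,M \right)} = \left(-4 + M\right) z - \left(-5 + 3 z\right) = z \left(-4 + M\right) - \left(-5 + 3 z\right) = 5 - 3 z + z \left(-4 + M\right)$)
$\left(\frac{92}{126} + \frac{1}{\left(-84\right) p{\left(8,9 \right)}}\right)^{2} = \left(\frac{92}{126} + \frac{1}{\left(-84\right) \left(5 - 56 + 9 \cdot 8\right)}\right)^{2} = \left(92 \cdot \frac{1}{126} - \frac{1}{84 \left(5 - 56 + 72\right)}\right)^{2} = \left(\frac{46}{63} - \frac{1}{84 \cdot 21}\right)^{2} = \left(\frac{46}{63} - \frac{1}{1764}\right)^{2} = \left(\frac{143}{196}\right)^{2} = \frac{20449}{38416}$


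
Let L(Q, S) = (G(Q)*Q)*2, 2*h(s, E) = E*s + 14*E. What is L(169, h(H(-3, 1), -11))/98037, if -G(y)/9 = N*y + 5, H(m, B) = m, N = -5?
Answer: 94640/3631 ≈ 26.064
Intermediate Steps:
G(y) = -45 + 45*y (G(y) = -9*(-5*y + 5) = -9*(5 - 5*y) = -45 + 45*y)
h(s, E) = 7*E + E*s/2 (h(s, E) = (E*s + 14*E)/2 = (14*E + E*s)/2 = 7*E + E*s/2)
L(Q, S) = 2*Q*(-45 + 45*Q) (L(Q, S) = ((-45 + 45*Q)*Q)*2 = (Q*(-45 + 45*Q))*2 = 2*Q*(-45 + 45*Q))
L(169, h(H(-3, 1), -11))/98037 = (90*169*(-1 + 169))/98037 = (90*169*168)*(1/98037) = 2555280*(1/98037) = 94640/3631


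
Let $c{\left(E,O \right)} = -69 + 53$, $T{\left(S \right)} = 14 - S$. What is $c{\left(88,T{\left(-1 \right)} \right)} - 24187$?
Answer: $-24203$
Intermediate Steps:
$c{\left(E,O \right)} = -16$
$c{\left(88,T{\left(-1 \right)} \right)} - 24187 = -16 - 24187 = -24203$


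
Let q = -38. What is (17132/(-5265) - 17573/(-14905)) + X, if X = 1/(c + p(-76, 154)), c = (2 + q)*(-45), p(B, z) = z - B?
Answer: -12046326517/5807137050 ≈ -2.0744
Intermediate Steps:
c = 1620 (c = (2 - 38)*(-45) = -36*(-45) = 1620)
X = 1/1850 (X = 1/(1620 + (154 - 1*(-76))) = 1/(1620 + (154 + 76)) = 1/(1620 + 230) = 1/1850 ≈ 0.00054054)
(17132/(-5265) - 17573/(-14905)) + X = (17132/(-5265) - 17573/(-14905)) + 1/1850 = (17132*(-1/5265) - 17573*(-1/14905)) + 1/1850 = (-17132/5265 + 17573/14905) + 1/1850 = -32566123/15694965 + 1/1850 = -12046326517/5807137050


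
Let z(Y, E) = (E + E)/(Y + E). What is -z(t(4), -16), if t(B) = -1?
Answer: -32/17 ≈ -1.8824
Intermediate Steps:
z(Y, E) = 2*E/(E + Y) (z(Y, E) = (2*E)/(E + Y) = 2*E/(E + Y))
-z(t(4), -16) = -2*(-16)/(-16 - 1) = -2*(-16)/(-17) = -2*(-16)*(-1)/17 = -1*32/17 = -32/17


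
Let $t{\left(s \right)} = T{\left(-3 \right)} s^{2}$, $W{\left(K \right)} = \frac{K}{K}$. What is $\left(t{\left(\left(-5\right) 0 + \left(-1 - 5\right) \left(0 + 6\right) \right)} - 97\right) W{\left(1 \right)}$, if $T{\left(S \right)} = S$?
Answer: $-3985$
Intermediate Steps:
$W{\left(K \right)} = 1$
$t{\left(s \right)} = - 3 s^{2}$
$\left(t{\left(\left(-5\right) 0 + \left(-1 - 5\right) \left(0 + 6\right) \right)} - 97\right) W{\left(1 \right)} = \left(- 3 \left(\left(-5\right) 0 + \left(-1 - 5\right) \left(0 + 6\right)\right)^{2} - 97\right) 1 = \left(- 3 \left(0 - 36\right)^{2} - 97\right) 1 = \left(- 3 \left(-36\right)^{2} - 97\right) 1 = \left(\left(-3\right) 1296 - 97\right) 1 = \left(-3888 - 97\right) 1 = \left(-3985\right) 1 = -3985$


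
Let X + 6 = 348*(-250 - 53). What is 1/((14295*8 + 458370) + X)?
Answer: 1/467280 ≈ 2.1400e-6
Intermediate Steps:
X = -105450 (X = -6 + 348*(-250 - 53) = -6 + 348*(-303) = -6 - 105444 = -105450)
1/((14295*8 + 458370) + X) = 1/((14295*8 + 458370) - 105450) = 1/((114360 + 458370) - 105450) = 1/(572730 - 105450) = 1/467280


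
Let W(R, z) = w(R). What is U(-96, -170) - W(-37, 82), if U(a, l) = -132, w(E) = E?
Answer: -95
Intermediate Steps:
W(R, z) = R
U(-96, -170) - W(-37, 82) = -132 - 1*(-37) = -132 + 37 = -95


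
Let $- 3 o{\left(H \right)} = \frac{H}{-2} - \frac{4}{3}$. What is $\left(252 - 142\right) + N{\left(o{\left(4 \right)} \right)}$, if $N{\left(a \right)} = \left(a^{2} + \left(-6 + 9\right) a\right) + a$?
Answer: $\frac{9370}{81} \approx 115.68$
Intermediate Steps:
$o{\left(H \right)} = \frac{4}{9} + \frac{H}{6}$ ($o{\left(H \right)} = - \frac{\frac{H}{-2} - \frac{4}{3}}{3} = - \frac{H \left(- \frac{1}{2}\right) - \frac{4}{3}}{3} = - \frac{- \frac{H}{2} - \frac{4}{3}}{3} = - \frac{- \frac{4}{3} - \frac{H}{2}}{3} = \frac{4}{9} + \frac{H}{6}$)
$N{\left(a \right)} = a^{2} + 4 a$ ($N{\left(a \right)} = \left(a^{2} + 3 a\right) + a = a^{2} + 4 a$)
$\left(252 - 142\right) + N{\left(o{\left(4 \right)} \right)} = \left(252 - 142\right) + \left(\frac{4}{9} + \frac{1}{6} \cdot 4\right) \left(4 + \left(\frac{4}{9} + \frac{1}{6} \cdot 4\right)\right) = 110 + \left(\frac{4}{9} + \frac{2}{3}\right) \left(4 + \left(\frac{4}{9} + \frac{2}{3}\right)\right) = 110 + \frac{10 \left(4 + \frac{10}{9}\right)}{9} = 110 + \frac{10}{9} \cdot \frac{46}{9} = 110 + \frac{460}{81} = \frac{9370}{81}$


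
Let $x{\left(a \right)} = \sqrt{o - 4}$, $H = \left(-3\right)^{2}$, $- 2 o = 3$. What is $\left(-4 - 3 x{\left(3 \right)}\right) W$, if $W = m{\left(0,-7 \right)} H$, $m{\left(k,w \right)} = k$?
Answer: $0$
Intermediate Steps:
$o = - \frac{3}{2}$ ($o = \left(- \frac{1}{2}\right) 3 = - \frac{3}{2} \approx -1.5$)
$H = 9$
$x{\left(a \right)} = \frac{i \sqrt{22}}{2}$ ($x{\left(a \right)} = \sqrt{- \frac{3}{2} - 4} = \sqrt{- \frac{11}{2}} = \frac{i \sqrt{22}}{2}$)
$W = 0$ ($W = 0 \cdot 9 = 0$)
$\left(-4 - 3 x{\left(3 \right)}\right) W = \left(-4 - 3 \frac{i \sqrt{22}}{2}\right) 0 = \left(-4 - \frac{3 i \sqrt{22}}{2}\right) 0 = 0$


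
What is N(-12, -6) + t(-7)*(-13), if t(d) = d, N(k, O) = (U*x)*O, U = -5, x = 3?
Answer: 181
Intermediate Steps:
N(k, O) = -15*O (N(k, O) = (-5*3)*O = -15*O)
N(-12, -6) + t(-7)*(-13) = -15*(-6) - 7*(-13) = 90 + 91 = 181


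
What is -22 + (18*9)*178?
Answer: 28814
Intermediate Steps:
-22 + (18*9)*178 = -22 + 162*178 = -22 + 28836 = 28814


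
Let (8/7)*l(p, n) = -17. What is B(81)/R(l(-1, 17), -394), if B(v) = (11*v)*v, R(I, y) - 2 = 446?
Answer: 72171/448 ≈ 161.10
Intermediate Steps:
l(p, n) = -119/8 (l(p, n) = (7/8)*(-17) = -119/8)
R(I, y) = 448 (R(I, y) = 2 + 446 = 448)
B(v) = 11*v²
B(81)/R(l(-1, 17), -394) = (11*81²)/448 = (11*6561)*(1/448) = 72171*(1/448) = 72171/448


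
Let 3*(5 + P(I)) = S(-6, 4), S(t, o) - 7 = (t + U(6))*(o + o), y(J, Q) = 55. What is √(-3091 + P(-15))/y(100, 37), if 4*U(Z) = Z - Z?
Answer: I*√27987/165 ≈ 1.0139*I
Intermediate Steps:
U(Z) = 0 (U(Z) = (Z - Z)/4 = (¼)*0 = 0)
S(t, o) = 7 + 2*o*t (S(t, o) = 7 + (t + 0)*(o + o) = 7 + t*(2*o) = 7 + 2*o*t)
P(I) = -56/3 (P(I) = -5 + (7 + 2*4*(-6))/3 = -5 + (7 - 48)/3 = -5 + (⅓)*(-41) = -5 - 41/3 = -56/3)
√(-3091 + P(-15))/y(100, 37) = √(-3091 - 56/3)/55 = √(-9329/3)*(1/55) = (I*√27987/3)*(1/55) = I*√27987/165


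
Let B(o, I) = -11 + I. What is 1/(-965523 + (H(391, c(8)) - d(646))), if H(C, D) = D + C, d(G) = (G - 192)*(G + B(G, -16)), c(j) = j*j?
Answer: -1/1246094 ≈ -8.0251e-7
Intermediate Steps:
c(j) = j²
d(G) = (-192 + G)*(-27 + G) (d(G) = (G - 192)*(G + (-11 - 16)) = (-192 + G)*(G - 27) = (-192 + G)*(-27 + G))
H(C, D) = C + D
1/(-965523 + (H(391, c(8)) - d(646))) = 1/(-965523 + ((391 + 8²) - (5184 + 646² - 219*646))) = 1/(-965523 + ((391 + 64) - (5184 + 417316 - 141474))) = 1/(-965523 + (455 - 1*281026)) = 1/(-965523 + (455 - 281026)) = 1/(-965523 - 280571) = 1/(-1246094) = -1/1246094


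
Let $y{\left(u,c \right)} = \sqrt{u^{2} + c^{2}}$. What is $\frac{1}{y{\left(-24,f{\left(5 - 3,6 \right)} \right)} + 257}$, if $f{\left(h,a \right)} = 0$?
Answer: $\frac{1}{281} \approx 0.0035587$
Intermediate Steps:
$y{\left(u,c \right)} = \sqrt{c^{2} + u^{2}}$
$\frac{1}{y{\left(-24,f{\left(5 - 3,6 \right)} \right)} + 257} = \frac{1}{\sqrt{0^{2} + \left(-24\right)^{2}} + 257} = \frac{1}{\sqrt{0 + 576} + 257} = \frac{1}{\sqrt{576} + 257} = \frac{1}{24 + 257} = \frac{1}{281}$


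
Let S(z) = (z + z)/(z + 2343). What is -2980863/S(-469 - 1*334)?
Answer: 208660410/73 ≈ 2.8584e+6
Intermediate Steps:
S(z) = 2*z/(2343 + z) (S(z) = (2*z)/(2343 + z) = 2*z/(2343 + z))
-2980863/S(-469 - 1*334) = -2980863*(2343 + (-469 - 1*334))/(2*(-469 - 1*334)) = -2980863*(2343 + (-469 - 334))/(2*(-469 - 334)) = -2980863/(2*(-803)/(2343 - 803)) = -2980863/(2*(-803)/1540) = -2980863/(2*(-803)*(1/1540)) = -2980863/(-73/70) = -2980863*(-70/73) = 208660410/73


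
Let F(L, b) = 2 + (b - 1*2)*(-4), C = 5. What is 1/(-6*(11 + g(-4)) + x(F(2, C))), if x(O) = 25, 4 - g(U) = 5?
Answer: -1/35 ≈ -0.028571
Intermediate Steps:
g(U) = -1 (g(U) = 4 - 1*5 = 4 - 5 = -1)
F(L, b) = 10 - 4*b (F(L, b) = 2 + (b - 2)*(-4) = 2 + (-2 + b)*(-4) = 2 + (8 - 4*b) = 10 - 4*b)
1/(-6*(11 + g(-4)) + x(F(2, C))) = 1/(-6*(11 - 1) + 25) = 1/(-6*10 + 25) = 1/(-60 + 25) = 1/(-35) = -1/35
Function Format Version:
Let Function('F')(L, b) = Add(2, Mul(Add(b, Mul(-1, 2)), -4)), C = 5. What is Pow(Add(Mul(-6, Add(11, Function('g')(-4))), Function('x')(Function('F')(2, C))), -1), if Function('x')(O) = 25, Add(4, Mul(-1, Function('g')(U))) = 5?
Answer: Rational(-1, 35) ≈ -0.028571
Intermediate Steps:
Function('g')(U) = -1 (Function('g')(U) = Add(4, Mul(-1, 5)) = Add(4, -5) = -1)
Function('F')(L, b) = Add(10, Mul(-4, b)) (Function('F')(L, b) = Add(2, Mul(Add(b, -2), -4)) = Add(2, Mul(Add(-2, b), -4)) = Add(2, Add(8, Mul(-4, b))) = Add(10, Mul(-4, b)))
Pow(Add(Mul(-6, Add(11, Function('g')(-4))), Function('x')(Function('F')(2, C))), -1) = Pow(Add(Mul(-6, Add(11, -1)), 25), -1) = Pow(Add(Mul(-6, 10), 25), -1) = Pow(Add(-60, 25), -1) = Pow(-35, -1) = Rational(-1, 35)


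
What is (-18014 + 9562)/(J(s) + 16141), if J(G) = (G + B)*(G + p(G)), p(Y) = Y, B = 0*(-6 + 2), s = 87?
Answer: -8452/31279 ≈ -0.27021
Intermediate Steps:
B = 0 (B = 0*(-4) = 0)
J(G) = 2*G² (J(G) = (G + 0)*(G + G) = G*(2*G) = 2*G²)
(-18014 + 9562)/(J(s) + 16141) = (-18014 + 9562)/(2*87² + 16141) = -8452/(2*7569 + 16141) = -8452/(15138 + 16141) = -8452/31279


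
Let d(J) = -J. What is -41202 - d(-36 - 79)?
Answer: -41317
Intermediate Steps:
-41202 - d(-36 - 79) = -41202 - (-1)*(-36 - 79) = -41202 - (-1)*(-115) = -41202 - 1*115 = -41202 - 115 = -41317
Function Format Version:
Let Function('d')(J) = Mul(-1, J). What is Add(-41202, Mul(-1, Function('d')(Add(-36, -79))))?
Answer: -41317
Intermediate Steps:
Add(-41202, Mul(-1, Function('d')(Add(-36, -79)))) = Add(-41202, Mul(-1, Mul(-1, Add(-36, -79)))) = Add(-41202, Mul(-1, Mul(-1, -115))) = Add(-41202, Mul(-1, 115)) = Add(-41202, -115) = -41317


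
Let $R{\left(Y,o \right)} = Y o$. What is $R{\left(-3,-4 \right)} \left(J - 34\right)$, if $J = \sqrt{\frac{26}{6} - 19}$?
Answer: $-408 + 8 i \sqrt{33} \approx -408.0 + 45.956 i$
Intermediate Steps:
$J = \frac{2 i \sqrt{33}}{3}$ ($J = \sqrt{26 \cdot \frac{1}{6} - 19} = \sqrt{\frac{13}{3} - 19} = \sqrt{- \frac{44}{3}} = \frac{2 i \sqrt{33}}{3} \approx 3.8297 i$)
$R{\left(-3,-4 \right)} \left(J - 34\right) = \left(-3\right) \left(-4\right) \left(\frac{2 i \sqrt{33}}{3} - 34\right) = 12 \left(-34 + \frac{2 i \sqrt{33}}{3}\right) = -408 + 8 i \sqrt{33}$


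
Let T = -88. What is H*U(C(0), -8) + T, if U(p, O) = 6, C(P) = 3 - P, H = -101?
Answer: -694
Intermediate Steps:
H*U(C(0), -8) + T = -101*6 - 88 = -606 - 88 = -694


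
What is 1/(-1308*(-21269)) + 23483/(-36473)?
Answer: -653293548043/1014673461996 ≈ -0.64385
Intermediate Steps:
1/(-1308*(-21269)) + 23483/(-36473) = -1/1308*(-1/21269) + 23483*(-1/36473) = 1/27819852 - 23483/36473 = -653293548043/1014673461996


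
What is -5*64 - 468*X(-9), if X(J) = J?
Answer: 3892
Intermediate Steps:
-5*64 - 468*X(-9) = -5*64 - 468*(-9) = -320 + 4212 = 3892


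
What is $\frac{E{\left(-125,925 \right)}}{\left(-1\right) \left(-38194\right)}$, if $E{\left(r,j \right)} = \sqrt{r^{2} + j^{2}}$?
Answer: $\frac{25 \sqrt{1394}}{38194} \approx 0.024439$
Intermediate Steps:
$E{\left(r,j \right)} = \sqrt{j^{2} + r^{2}}$
$\frac{E{\left(-125,925 \right)}}{\left(-1\right) \left(-38194\right)} = \frac{\sqrt{925^{2} + \left(-125\right)^{2}}}{\left(-1\right) \left(-38194\right)} = \frac{\sqrt{855625 + 15625}}{38194} = \sqrt{871250} \cdot \frac{1}{38194} = 25 \sqrt{1394} \cdot \frac{1}{38194} = \frac{25 \sqrt{1394}}{38194}$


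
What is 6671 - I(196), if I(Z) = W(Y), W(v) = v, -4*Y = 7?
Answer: 26691/4 ≈ 6672.8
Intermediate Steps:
Y = -7/4 (Y = -¼*7 = -7/4 ≈ -1.7500)
I(Z) = -7/4
6671 - I(196) = 6671 - 1*(-7/4) = 6671 + 7/4 = 26691/4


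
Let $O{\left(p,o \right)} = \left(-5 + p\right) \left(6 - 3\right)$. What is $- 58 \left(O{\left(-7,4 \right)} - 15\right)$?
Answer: $2958$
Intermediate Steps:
$O{\left(p,o \right)} = -15 + 3 p$ ($O{\left(p,o \right)} = \left(-5 + p\right) 3 = -15 + 3 p$)
$- 58 \left(O{\left(-7,4 \right)} - 15\right) = - 58 \left(\left(-15 + 3 \left(-7\right)\right) - 15\right) = - 58 \left(\left(-15 - 21\right) - 15\right) = - 58 \left(-36 - 15\right) = \left(-58\right) \left(-51\right) = 2958$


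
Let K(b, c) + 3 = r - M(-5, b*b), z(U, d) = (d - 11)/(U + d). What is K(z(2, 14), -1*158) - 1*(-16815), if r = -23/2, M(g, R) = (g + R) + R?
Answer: 2151095/128 ≈ 16805.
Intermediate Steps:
M(g, R) = g + 2*R (M(g, R) = (R + g) + R = g + 2*R)
z(U, d) = (-11 + d)/(U + d)
r = -23/2 (r = -23*½ = -23/2 ≈ -11.500)
K(b, c) = -19/2 - 2*b² (K(b, c) = -3 + (-23/2 - (-5 + 2*(b*b))) = -3 + (-23/2 - (-5 + 2*b²)) = -3 + (-23/2 + (5 - 2*b²)) = -3 + (-13/2 - 2*b²) = -19/2 - 2*b²)
K(z(2, 14), -1*158) - 1*(-16815) = (-19/2 - 2*(-11 + 14)²/(2 + 14)²) - 1*(-16815) = (-19/2 - 2*(3/16)²) + 16815 = (-19/2 - 2*9/256) + 16815 = (-19/2 - 9/128) + 16815 = -1225/128 + 16815 = 2151095/128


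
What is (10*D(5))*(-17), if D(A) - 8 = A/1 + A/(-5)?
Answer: -2040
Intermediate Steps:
D(A) = 8 + 4*A/5 (D(A) = 8 + (A/1 + A/(-5)) = 8 + (A*1 + A*(-1/5)) = 8 + (A - A/5) = 8 + 4*A/5)
(10*D(5))*(-17) = (10*(8 + (4/5)*5))*(-17) = (10*(8 + 4))*(-17) = (10*12)*(-17) = 120*(-17) = -2040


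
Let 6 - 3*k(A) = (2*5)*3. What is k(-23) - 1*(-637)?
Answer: 629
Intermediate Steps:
k(A) = -8 (k(A) = 2 - 2*5*3/3 = 2 - 10*3/3 = 2 - 1/3*30 = 2 - 10 = -8)
k(-23) - 1*(-637) = -8 - 1*(-637) = -8 + 637 = 629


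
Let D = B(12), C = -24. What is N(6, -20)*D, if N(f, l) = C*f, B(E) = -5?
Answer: 720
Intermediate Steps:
N(f, l) = -24*f
D = -5
N(6, -20)*D = -24*6*(-5) = -144*(-5) = 720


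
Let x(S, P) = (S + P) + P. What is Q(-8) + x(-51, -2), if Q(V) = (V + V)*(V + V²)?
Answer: -951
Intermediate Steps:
Q(V) = 2*V*(V + V²) (Q(V) = (2*V)*(V + V²) = 2*V*(V + V²))
x(S, P) = S + 2*P (x(S, P) = (P + S) + P = S + 2*P)
Q(-8) + x(-51, -2) = 2*(-8)²*(1 - 8) + (-51 + 2*(-2)) = 2*64*(-7) + (-51 - 4) = -896 - 55 = -951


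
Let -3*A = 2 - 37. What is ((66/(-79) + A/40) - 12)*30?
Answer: -118915/316 ≈ -376.31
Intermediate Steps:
A = 35/3 (A = -(2 - 37)/3 = -1/3*(-35) = 35/3 ≈ 11.667)
((66/(-79) + A/40) - 12)*30 = ((66/(-79) + (35/3)/40) - 12)*30 = ((66*(-1/79) + (35/3)*(1/40)) - 12)*30 = ((-66/79 + 7/24) - 12)*30 = (-1031/1896 - 12)*30 = -23783/1896*30 = -118915/316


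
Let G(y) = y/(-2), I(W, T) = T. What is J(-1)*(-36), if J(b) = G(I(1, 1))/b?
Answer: -18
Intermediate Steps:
G(y) = -y/2 (G(y) = y*(-½) = -y/2)
J(b) = -1/(2*b) (J(b) = (-½*1)/b = -1/(2*b))
J(-1)*(-36) = -½/(-1)*(-36) = -½*(-1)*(-36) = (½)*(-36) = -18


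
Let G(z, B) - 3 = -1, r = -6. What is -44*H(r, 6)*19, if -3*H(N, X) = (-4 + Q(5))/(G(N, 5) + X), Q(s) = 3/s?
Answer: -3553/30 ≈ -118.43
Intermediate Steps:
G(z, B) = 2 (G(z, B) = 3 - 1 = 2)
H(N, X) = 17/(15*(2 + X)) (H(N, X) = -(-4 + 3/5)/(3*(2 + X)) = -(-4 + 3*(⅕))/(3*(2 + X)) = -(-4 + ⅗)/(3*(2 + X)) = -(-17)/(15*(2 + X)) = 17/(15*(2 + X)))
-44*H(r, 6)*19 = -748/(15*(2 + 6))*19 = -748/(15*8)*19 = -44*17/120*19 = -187/30*19 = -3553/30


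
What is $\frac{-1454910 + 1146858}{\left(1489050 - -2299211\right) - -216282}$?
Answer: $- \frac{308052}{4004543} \approx -0.076926$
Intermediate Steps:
$\frac{-1454910 + 1146858}{\left(1489050 - -2299211\right) - -216282} = - \frac{308052}{\left(1489050 + 2299211\right) + 216282} = - \frac{308052}{3788261 + 216282} = - \frac{308052}{4004543}$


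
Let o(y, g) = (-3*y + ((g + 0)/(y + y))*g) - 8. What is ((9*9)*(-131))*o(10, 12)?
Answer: 1634094/5 ≈ 3.2682e+5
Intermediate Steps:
o(y, g) = -8 - 3*y + g²/(2*y) (o(y, g) = (-3*y + (g/((2*y)))*g) - 8 = (-3*y + (g*(1/(2*y)))*g) - 8 = (-3*y + (g/(2*y))*g) - 8 = (-3*y + g²/(2*y)) - 8 = -8 - 3*y + g²/(2*y))
((9*9)*(-131))*o(10, 12) = ((9*9)*(-131))*(-8 - 3*10 + (½)*12²/10) = (81*(-131))*(-8 - 30 + (½)*144*(⅒)) = -10611*(-8 - 30 + 36/5) = -10611*(-154/5) = 1634094/5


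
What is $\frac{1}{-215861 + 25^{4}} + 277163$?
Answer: $\frac{48438114533}{174764} \approx 2.7716 \cdot 10^{5}$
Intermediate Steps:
$\frac{1}{-215861 + 25^{4}} + 277163 = \frac{1}{-215861 + 390625} + 277163 = \frac{1}{174764} + 277163 = \frac{48438114533}{174764}$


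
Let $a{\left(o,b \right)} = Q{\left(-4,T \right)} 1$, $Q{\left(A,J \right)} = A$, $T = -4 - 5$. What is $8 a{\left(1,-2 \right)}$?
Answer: $-32$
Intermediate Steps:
$T = -9$ ($T = -4 - 5 = -9$)
$a{\left(o,b \right)} = -4$ ($a{\left(o,b \right)} = \left(-4\right) 1 = -4$)
$8 a{\left(1,-2 \right)} = 8 \left(-4\right) = -32$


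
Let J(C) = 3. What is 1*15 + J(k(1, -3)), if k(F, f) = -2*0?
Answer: 18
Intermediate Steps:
k(F, f) = 0
1*15 + J(k(1, -3)) = 1*15 + 3 = 15 + 3 = 18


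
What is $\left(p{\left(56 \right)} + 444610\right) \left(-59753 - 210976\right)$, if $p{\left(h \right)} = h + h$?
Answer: $-120399142338$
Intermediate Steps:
$p{\left(h \right)} = 2 h$
$\left(p{\left(56 \right)} + 444610\right) \left(-59753 - 210976\right) = \left(2 \cdot 56 + 444610\right) \left(-59753 - 210976\right) = \left(112 + 444610\right) \left(-270729\right) = 444722 \left(-270729\right) = -120399142338$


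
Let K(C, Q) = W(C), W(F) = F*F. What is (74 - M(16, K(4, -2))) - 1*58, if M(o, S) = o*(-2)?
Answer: 48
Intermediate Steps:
W(F) = F²
K(C, Q) = C²
M(o, S) = -2*o
(74 - M(16, K(4, -2))) - 1*58 = (74 - (-2)*16) - 1*58 = (74 - 1*(-32)) - 58 = (74 + 32) - 58 = 106 - 58 = 48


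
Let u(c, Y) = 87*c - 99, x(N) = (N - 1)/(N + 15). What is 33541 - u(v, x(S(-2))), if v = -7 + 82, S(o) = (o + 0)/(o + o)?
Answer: 27115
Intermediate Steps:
S(o) = 1/2 (S(o) = o/((2*o)) = o*(1/(2*o)) = 1/2)
v = 75
x(N) = (-1 + N)/(15 + N)
u(c, Y) = -99 + 87*c
33541 - u(v, x(S(-2))) = 33541 - (-99 + 87*75) = 33541 - (-99 + 6525) = 33541 - 1*6426 = 33541 - 6426 = 27115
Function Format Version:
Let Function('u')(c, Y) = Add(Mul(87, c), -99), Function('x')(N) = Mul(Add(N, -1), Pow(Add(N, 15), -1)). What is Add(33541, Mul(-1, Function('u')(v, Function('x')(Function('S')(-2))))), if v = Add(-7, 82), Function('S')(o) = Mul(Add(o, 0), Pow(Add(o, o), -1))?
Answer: 27115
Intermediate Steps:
Function('S')(o) = Rational(1, 2) (Function('S')(o) = Mul(o, Pow(Mul(2, o), -1)) = Mul(o, Mul(Rational(1, 2), Pow(o, -1))) = Rational(1, 2))
v = 75
Function('x')(N) = Mul(Pow(Add(15, N), -1), Add(-1, N)) (Function('x')(N) = Mul(Add(-1, N), Pow(Add(15, N), -1)) = Mul(Pow(Add(15, N), -1), Add(-1, N)))
Function('u')(c, Y) = Add(-99, Mul(87, c))
Add(33541, Mul(-1, Function('u')(v, Function('x')(Function('S')(-2))))) = Add(33541, Mul(-1, Add(-99, Mul(87, 75)))) = Add(33541, Mul(-1, Add(-99, 6525))) = Add(33541, Mul(-1, 6426)) = Add(33541, -6426) = 27115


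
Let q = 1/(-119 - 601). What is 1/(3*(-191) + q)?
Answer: -720/412561 ≈ -0.0017452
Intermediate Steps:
q = -1/720 (q = 1/(-720) = -1/720 ≈ -0.0013889)
1/(3*(-191) + q) = 1/(3*(-191) - 1/720) = 1/(-573 - 1/720) = 1/(-412561/720) = -720/412561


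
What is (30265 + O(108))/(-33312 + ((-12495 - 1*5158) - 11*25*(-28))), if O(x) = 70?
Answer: -6067/8653 ≈ -0.70114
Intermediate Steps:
(30265 + O(108))/(-33312 + ((-12495 - 1*5158) - 11*25*(-28))) = (30265 + 70)/(-33312 + ((-12495 - 1*5158) - 11*25*(-28))) = 30335/(-33312 + ((-12495 - 5158) - 275*(-28))) = 30335/(-33312 + (-17653 + 7700)) = 30335/(-33312 - 9953) = 30335/(-43265) = 30335*(-1/43265) = -6067/8653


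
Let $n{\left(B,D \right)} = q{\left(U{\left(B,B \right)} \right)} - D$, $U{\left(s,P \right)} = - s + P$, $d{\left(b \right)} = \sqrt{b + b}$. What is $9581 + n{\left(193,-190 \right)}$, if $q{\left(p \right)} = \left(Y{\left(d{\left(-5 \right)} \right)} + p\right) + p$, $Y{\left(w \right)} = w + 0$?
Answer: $9771 + i \sqrt{10} \approx 9771.0 + 3.1623 i$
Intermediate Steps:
$d{\left(b \right)} = \sqrt{2} \sqrt{b}$ ($d{\left(b \right)} = \sqrt{2 b} = \sqrt{2} \sqrt{b}$)
$U{\left(s,P \right)} = P - s$
$Y{\left(w \right)} = w$
$q{\left(p \right)} = 2 p + i \sqrt{10}$ ($q{\left(p \right)} = \left(\sqrt{2} \sqrt{-5} + p\right) + p = \left(\sqrt{2} i \sqrt{5} + p\right) + p = \left(i \sqrt{10} + p\right) + p = \left(p + i \sqrt{10}\right) + p = 2 p + i \sqrt{10}$)
$n{\left(B,D \right)} = - D + i \sqrt{10}$ ($n{\left(B,D \right)} = \left(2 \left(B - B\right) + i \sqrt{10}\right) - D = \left(2 \cdot 0 + i \sqrt{10}\right) - D = \left(0 + i \sqrt{10}\right) - D = i \sqrt{10} - D = - D + i \sqrt{10}$)
$9581 + n{\left(193,-190 \right)} = 9581 + \left(\left(-1\right) \left(-190\right) + i \sqrt{10}\right) = 9581 + \left(190 + i \sqrt{10}\right) = 9771 + i \sqrt{10}$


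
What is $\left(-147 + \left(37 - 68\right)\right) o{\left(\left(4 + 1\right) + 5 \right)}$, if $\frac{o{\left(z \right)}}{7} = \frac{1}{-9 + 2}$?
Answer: $178$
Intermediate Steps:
$o{\left(z \right)} = -1$ ($o{\left(z \right)} = \frac{7}{-9 + 2} = \frac{7}{-7} = 7 \left(- \frac{1}{7}\right) = -1$)
$\left(-147 + \left(37 - 68\right)\right) o{\left(\left(4 + 1\right) + 5 \right)} = \left(-147 + \left(37 - 68\right)\right) \left(-1\right) = \left(-147 - 31\right) \left(-1\right) = \left(-178\right) \left(-1\right) = 178$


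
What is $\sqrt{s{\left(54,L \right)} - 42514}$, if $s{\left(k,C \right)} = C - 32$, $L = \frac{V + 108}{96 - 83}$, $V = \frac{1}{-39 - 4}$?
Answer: $\frac{i \sqrt{13292221189}}{559} \approx 206.25 i$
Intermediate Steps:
$V = - \frac{1}{43}$ ($V = \frac{1}{-43} = - \frac{1}{43} \approx -0.023256$)
$L = \frac{4643}{559}$ ($L = \frac{- \frac{1}{43} + 108}{96 - 83} = \frac{4643}{43 \cdot 13} = \frac{4643}{43} \cdot \frac{1}{13} = \frac{4643}{559} \approx 8.3059$)
$s{\left(k,C \right)} = -32 + C$
$\sqrt{s{\left(54,L \right)} - 42514} = \sqrt{\left(-32 + \frac{4643}{559}\right) - 42514} = \sqrt{- \frac{13245}{559} - 42514} = \sqrt{- \frac{23778571}{559}} = \frac{i \sqrt{13292221189}}{559}$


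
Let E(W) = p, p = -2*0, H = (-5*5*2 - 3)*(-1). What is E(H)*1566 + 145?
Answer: 145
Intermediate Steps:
H = 53 (H = (-25*2 - 3)*(-1) = (-50 - 3)*(-1) = -53*(-1) = 53)
p = 0
E(W) = 0
E(H)*1566 + 145 = 0*1566 + 145 = 0 + 145 = 145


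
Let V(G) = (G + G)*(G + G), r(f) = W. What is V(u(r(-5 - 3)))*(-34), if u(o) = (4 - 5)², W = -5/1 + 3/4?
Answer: -136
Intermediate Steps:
W = -17/4 (W = -5*1 + 3*(¼) = -5 + ¾ = -17/4 ≈ -4.2500)
r(f) = -17/4
u(o) = 1 (u(o) = (-1)² = 1)
V(G) = 4*G² (V(G) = (2*G)*(2*G) = 4*G²)
V(u(r(-5 - 3)))*(-34) = (4*1²)*(-34) = (4*1)*(-34) = 4*(-34) = -136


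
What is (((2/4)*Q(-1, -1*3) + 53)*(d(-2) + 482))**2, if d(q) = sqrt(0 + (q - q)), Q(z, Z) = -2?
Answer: 628204096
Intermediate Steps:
d(q) = 0 (d(q) = sqrt(0 + 0) = sqrt(0) = 0)
(((2/4)*Q(-1, -1*3) + 53)*(d(-2) + 482))**2 = (((2/4)*(-2) + 53)*(0 + 482))**2 = (((2*(1/4))*(-2) + 53)*482)**2 = (((1/2)*(-2) + 53)*482)**2 = ((-1 + 53)*482)**2 = (52*482)**2 = 25064**2 = 628204096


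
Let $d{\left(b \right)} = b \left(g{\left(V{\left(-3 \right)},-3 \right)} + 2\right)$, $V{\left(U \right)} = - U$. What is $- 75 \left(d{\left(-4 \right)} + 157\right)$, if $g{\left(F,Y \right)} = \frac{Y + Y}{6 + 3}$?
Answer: $-11375$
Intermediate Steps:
$g{\left(F,Y \right)} = \frac{2 Y}{9}$
$d{\left(b \right)} = \frac{4 b}{3}$ ($d{\left(b \right)} = b \left(\frac{2}{9} \left(-3\right) + 2\right) = b \left(- \frac{2}{3} + 2\right) = b \frac{4}{3} = \frac{4 b}{3}$)
$- 75 \left(d{\left(-4 \right)} + 157\right) = - 75 \left(\frac{4}{3} \left(-4\right) + 157\right) = - 75 \left(- \frac{16}{3} + 157\right) = \left(-75\right) \frac{455}{3} = -11375$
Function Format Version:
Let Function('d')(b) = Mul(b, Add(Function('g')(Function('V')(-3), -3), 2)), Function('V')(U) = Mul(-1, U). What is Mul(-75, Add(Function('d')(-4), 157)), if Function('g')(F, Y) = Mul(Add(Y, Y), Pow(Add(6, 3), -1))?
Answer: -11375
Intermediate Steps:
Function('g')(F, Y) = Mul(Rational(2, 9), Y) (Function('g')(F, Y) = Mul(Mul(2, Y), Pow(9, -1)) = Mul(Mul(2, Y), Rational(1, 9)) = Mul(Rational(2, 9), Y))
Function('d')(b) = Mul(Rational(4, 3), b) (Function('d')(b) = Mul(b, Add(Mul(Rational(2, 9), -3), 2)) = Mul(b, Add(Rational(-2, 3), 2)) = Mul(b, Rational(4, 3)) = Mul(Rational(4, 3), b))
Mul(-75, Add(Function('d')(-4), 157)) = Mul(-75, Add(Mul(Rational(4, 3), -4), 157)) = Mul(-75, Add(Rational(-16, 3), 157)) = Mul(-75, Rational(455, 3)) = -11375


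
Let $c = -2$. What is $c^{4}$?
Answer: $16$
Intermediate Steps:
$c^{4} = \left(-2\right)^{4} = 16$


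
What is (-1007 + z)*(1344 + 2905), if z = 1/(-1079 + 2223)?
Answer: -4894877743/1144 ≈ -4.2787e+6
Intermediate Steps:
z = 1/1144 ≈ 0.00087413
(-1007 + z)*(1344 + 2905) = (-1007 + 1/1144)*(1344 + 2905) = -1152007/1144*4249 = -4894877743/1144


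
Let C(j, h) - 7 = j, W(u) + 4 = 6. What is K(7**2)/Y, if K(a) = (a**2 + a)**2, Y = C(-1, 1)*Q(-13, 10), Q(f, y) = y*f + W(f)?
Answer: -1500625/192 ≈ -7815.8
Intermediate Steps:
W(u) = 2 (W(u) = -4 + 6 = 2)
C(j, h) = 7 + j
Q(f, y) = 2 + f*y (Q(f, y) = y*f + 2 = f*y + 2 = 2 + f*y)
Y = -768 (Y = (7 - 1)*(2 - 13*10) = 6*(2 - 130) = 6*(-128) = -768)
K(a) = (a + a**2)**2
K(7**2)/Y = ((7**2)**2*(1 + 7**2)**2)/(-768) = (49**2*(1 + 49)**2)*(-1/768) = (2401*50**2)*(-1/768) = (2401*2500)*(-1/768) = 6002500*(-1/768) = -1500625/192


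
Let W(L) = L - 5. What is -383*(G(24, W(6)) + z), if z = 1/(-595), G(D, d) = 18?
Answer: -4101547/595 ≈ -6893.4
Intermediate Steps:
W(L) = -5 + L
z = -1/595 ≈ -0.0016807
-383*(G(24, W(6)) + z) = -383*(18 - 1/595) = -383*10709/595 = -4101547/595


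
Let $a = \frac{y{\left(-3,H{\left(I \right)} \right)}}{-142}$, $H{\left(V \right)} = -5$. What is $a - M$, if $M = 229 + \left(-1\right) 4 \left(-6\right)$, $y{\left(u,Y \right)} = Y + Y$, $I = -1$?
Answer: $- \frac{17958}{71} \approx -252.93$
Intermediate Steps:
$y{\left(u,Y \right)} = 2 Y$
$a = \frac{5}{71}$ ($a = \frac{2 \left(-5\right)}{-142} = \left(-10\right) \left(- \frac{1}{142}\right) = \frac{5}{71} \approx 0.070423$)
$M = 253$ ($M = 229 - -24 = 229 + 24 = 253$)
$a - M = \frac{5}{71} - 253 = - \frac{17958}{71}$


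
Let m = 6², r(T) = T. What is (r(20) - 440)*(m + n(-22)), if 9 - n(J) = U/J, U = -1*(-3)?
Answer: -208530/11 ≈ -18957.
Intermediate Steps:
U = 3
n(J) = 9 - 3/J
m = 36
(r(20) - 440)*(m + n(-22)) = (20 - 440)*(36 + (9 - 3/(-22))) = -420*(36 + (9 - 3*(-1/22))) = -420*(36 + (9 + 3/22)) = -420*(36 + 201/22) = -420*993/22 = -208530/11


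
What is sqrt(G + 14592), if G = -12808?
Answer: 2*sqrt(446) ≈ 42.237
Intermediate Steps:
sqrt(G + 14592) = sqrt(-12808 + 14592) = sqrt(1784) = 2*sqrt(446)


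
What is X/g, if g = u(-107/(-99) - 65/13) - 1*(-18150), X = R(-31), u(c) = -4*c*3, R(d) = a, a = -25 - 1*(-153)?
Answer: 2112/300251 ≈ 0.0070341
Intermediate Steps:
a = 128 (a = -25 + 153 = 128)
R(d) = 128
u(c) = -12*c
X = 128
g = 600502/33 (g = -12*(-107/(-99) - 65/13) - 1*(-18150) = -12*(-107*(-1/99) - 65*1/13) + 18150 = -12*(107/99 - 5) + 18150 = -12*(-388/99) + 18150 = 1552/33 + 18150 = 600502/33 ≈ 18197.)
X/g = 128/(600502/33) = 128*(33/600502) = 2112/300251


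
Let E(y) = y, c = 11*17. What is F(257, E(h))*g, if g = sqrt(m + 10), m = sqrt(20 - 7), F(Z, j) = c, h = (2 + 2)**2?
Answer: 187*sqrt(10 + sqrt(13)) ≈ 689.76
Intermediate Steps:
c = 187
h = 16 (h = 4**2 = 16)
F(Z, j) = 187
m = sqrt(13) ≈ 3.6056
g = sqrt(10 + sqrt(13)) (g = sqrt(sqrt(13) + 10) = sqrt(10 + sqrt(13)) ≈ 3.6886)
F(257, E(h))*g = 187*sqrt(10 + sqrt(13))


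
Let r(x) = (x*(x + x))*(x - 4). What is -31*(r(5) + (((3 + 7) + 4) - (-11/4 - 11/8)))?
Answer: -16895/8 ≈ -2111.9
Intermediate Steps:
r(x) = 2*x**2*(-4 + x) (r(x) = (x*(2*x))*(-4 + x) = (2*x**2)*(-4 + x) = 2*x**2*(-4 + x))
-31*(r(5) + (((3 + 7) + 4) - (-11/4 - 11/8))) = -31*(2*5**2*(-4 + 5) + (((3 + 7) + 4) - (-11/4 - 11/8))) = -31*(2*25*1 + ((10 + 4) - (-11*1/4 - 11*1/8))) = -31*(50 + (14 - (-11/4 - 11/8))) = -31*(50 + (14 - 1*(-33/8))) = -31*(50 + (14 + 33/8)) = -31*(50 + 145/8) = -31*545/8 = -16895/8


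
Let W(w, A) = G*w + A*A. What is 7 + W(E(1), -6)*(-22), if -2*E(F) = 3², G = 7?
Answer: -92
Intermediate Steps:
E(F) = -9/2 (E(F) = -½*3² = -½*9 = -9/2)
W(w, A) = A² + 7*w (W(w, A) = 7*w + A*A = 7*w + A² = A² + 7*w)
7 + W(E(1), -6)*(-22) = 7 + ((-6)² + 7*(-9/2))*(-22) = 7 + (36 - 63/2)*(-22) = 7 + (9/2)*(-22) = 7 - 99 = -92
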